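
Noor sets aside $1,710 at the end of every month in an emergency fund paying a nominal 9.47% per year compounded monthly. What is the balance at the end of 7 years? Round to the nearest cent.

With 12 periods per year: i = 0.00789167, n = 84.
FV = PMT · [(1+i)^n − 1] / i = 1710 · 118.526162 = 202,679.7376

$202,679.74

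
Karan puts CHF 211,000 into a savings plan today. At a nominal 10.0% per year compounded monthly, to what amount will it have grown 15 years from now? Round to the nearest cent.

CHF 939,777.03

With 12 periods per year: i = 0.00833333, n = 180.
FV = 211,000 × (1 + 0.00833333)^180 = 939,777.0254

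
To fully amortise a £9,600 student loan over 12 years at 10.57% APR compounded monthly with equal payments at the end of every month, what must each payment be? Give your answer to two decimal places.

Periodic rate i = 0.1057/12 = 0.00880833; n = 12 × 12 = 144 periods.
Annuity-PV factor = 81.417469; PMT = 9600 / 81.417469 = 117.9108

£117.91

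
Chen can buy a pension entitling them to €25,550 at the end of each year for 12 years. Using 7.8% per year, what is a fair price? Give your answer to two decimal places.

PV = PMT · [1 − (1+i)^(−n)] / i = 25550 · 7.614799 = 194,558.1213

€194,558.12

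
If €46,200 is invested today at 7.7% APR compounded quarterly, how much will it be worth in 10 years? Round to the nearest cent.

With 4 periods per year: i = 0.01925, n = 40.
FV = PV·(1+i)^n = 46,200 × 2.144020 = 99,053.7178

€99,053.72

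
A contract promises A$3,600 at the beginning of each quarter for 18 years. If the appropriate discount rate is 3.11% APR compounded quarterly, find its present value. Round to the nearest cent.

With 4 periods per year: i = 0.007775, n = 72.
PV = 3600 × [1 − (1+0.007775)^(−72)] / 0.007775 × (1+i) = 3600 × 55.403441 = 199,452.3892
(Beginning-of-period payments → annuity-due factor ×(1+i).)

A$199,452.39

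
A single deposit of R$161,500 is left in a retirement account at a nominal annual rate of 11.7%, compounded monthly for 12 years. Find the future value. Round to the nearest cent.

R$653,083.38

Periodic rate i = 0.117/12 = 0.00975; n = 12 × 12 = 144 periods.
FV = PV·(1+i)^n = 161,500 × 4.043860 = 653,083.3802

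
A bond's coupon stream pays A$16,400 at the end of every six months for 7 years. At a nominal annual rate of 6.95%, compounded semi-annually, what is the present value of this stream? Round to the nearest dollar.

A$179,397

With 2 periods per year: i = 0.03475, n = 14.
Annuity factor a(14|0.03475) = 10.938858; PV = 16400 × 10.938858 = 179,397.2653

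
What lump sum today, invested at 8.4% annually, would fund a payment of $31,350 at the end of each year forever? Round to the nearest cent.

PV = C/r = 31350/0.084 = 373,214.2857

$373,214.29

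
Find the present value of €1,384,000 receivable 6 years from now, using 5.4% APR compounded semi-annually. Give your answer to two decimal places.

€1,005,288.62

With 2 periods per year: i = 0.027, n = 12.
PV = FV·(1+i)^(−n) = 1,384,000 × 0.726365 = 1,005,288.6215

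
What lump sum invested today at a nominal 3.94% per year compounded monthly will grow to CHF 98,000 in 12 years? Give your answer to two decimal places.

i = 0.0394/12 = 0.00328333 per month; n = 12·12 = 144.
Discount factor = (1+0.00328333)^(−144) = 0.623738; PV = 98,000 × 0.623738 = 61,126.2846

CHF 61,126.28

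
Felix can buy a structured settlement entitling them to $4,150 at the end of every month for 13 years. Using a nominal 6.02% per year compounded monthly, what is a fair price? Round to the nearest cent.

$448,273.53

i = 0.0602/12 = 0.00501667 per month; n = 13·12 = 156.
Annuity factor a(156|0.00501667) = 108.017718; PV = 4150 × 108.017718 = 448,273.5309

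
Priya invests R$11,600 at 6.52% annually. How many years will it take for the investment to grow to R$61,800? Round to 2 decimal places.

26.49 years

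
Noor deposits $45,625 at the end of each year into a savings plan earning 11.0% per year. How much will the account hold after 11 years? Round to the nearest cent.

$892,490.24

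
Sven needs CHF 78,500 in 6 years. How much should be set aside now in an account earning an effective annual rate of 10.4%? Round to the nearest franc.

PV = FV·(1+i)^(−n) = 78,500 × 0.552313 = 43,356.5999

CHF 43,357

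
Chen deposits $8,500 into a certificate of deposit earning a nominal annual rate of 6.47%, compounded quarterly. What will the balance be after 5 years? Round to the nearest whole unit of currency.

$11,716

Periodic rate i = 0.0647/4 = 0.016175; n = 5 × 4 = 20 periods.
FV = 8,500 × (1 + 0.016175)^20 = 11,716.2613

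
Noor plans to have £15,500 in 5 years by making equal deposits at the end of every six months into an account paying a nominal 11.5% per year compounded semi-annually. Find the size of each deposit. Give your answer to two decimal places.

£1,189.83

With 2 periods per year: i = 0.0575, n = 10.
PMT = 15500 / ( [(1+0.0575)^10 − 1] / 0.0575 ) = 15500 / 13.027064 = 1,189.8306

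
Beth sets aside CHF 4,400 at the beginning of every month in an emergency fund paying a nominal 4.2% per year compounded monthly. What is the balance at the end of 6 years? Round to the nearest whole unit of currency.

CHF 360,839

Periodic rate i = 0.042/12 = 0.0035; n = 6 × 12 = 72 periods.
FV = PMT · [(1+i)^n − 1] / i × (1+i) = 4400 · 82.008914 = 360,839.2212
(Beginning-of-period payments → annuity-due factor ×(1+i).)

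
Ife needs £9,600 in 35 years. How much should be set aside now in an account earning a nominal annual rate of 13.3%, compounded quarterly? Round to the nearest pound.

i = 0.133/4 = 0.03325 per quarter; n = 35·4 = 140.
PV = 9,600 / (1 + 0.03325)^140 = 9,600 / 97.444640 = 98.5175

£99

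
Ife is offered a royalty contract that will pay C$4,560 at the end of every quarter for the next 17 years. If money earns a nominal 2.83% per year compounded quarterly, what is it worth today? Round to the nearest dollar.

i = 0.0283/4 = 0.007075 per quarter; n = 17·4 = 68.
PV = PMT · [1 − (1+i)^(−n)] / i = 4560 · 53.830247 = 245,465.9277

C$245,466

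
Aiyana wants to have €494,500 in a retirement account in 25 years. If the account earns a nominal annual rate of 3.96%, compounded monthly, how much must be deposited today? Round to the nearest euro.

€184,044

Periodic rate i = 0.0396/12 = 0.0033; n = 25 × 12 = 300 periods.
PV = FV·(1+i)^(−n) = 494,500 × 0.372183 = 184,044.4061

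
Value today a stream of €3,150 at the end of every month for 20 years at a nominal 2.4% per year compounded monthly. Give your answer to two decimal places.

€599,948.87

With 12 periods per year: i = 0.002, n = 240.
Annuity factor a(240|0.002) = 190.459958; PV = 3150 × 190.459958 = 599,948.8685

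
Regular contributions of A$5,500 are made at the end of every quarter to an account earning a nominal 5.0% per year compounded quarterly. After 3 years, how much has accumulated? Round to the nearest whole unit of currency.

A$70,732

With 4 periods per year: i = 0.0125, n = 12.
FV = 5500 × [(1+0.0125)^12 − 1] / 0.0125 = 5500 × 12.860361 = 70,731.9878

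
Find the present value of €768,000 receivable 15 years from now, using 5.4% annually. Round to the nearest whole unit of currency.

€348,941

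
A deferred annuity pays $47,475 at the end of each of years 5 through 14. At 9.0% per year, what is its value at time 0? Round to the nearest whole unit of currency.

Value one period before first payment (t=4): 47475 × [1 − (1+0.09)^(−10)] / 0.09 = 47475 × 6.417658 = 304,678.2994
PV₀ = 304,678.2994 / (1+0.09)^4 = 304,678.2994 / 1.411582 = 215,841.7885

$215,842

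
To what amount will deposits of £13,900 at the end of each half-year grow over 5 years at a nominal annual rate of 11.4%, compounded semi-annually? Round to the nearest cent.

£180,652.20

i = 0.114/2 = 0.057 per half-year; n = 5·2 = 10.
FV = 13900 × [(1+0.057)^10 − 1] / 0.057 = 13900 × 12.996561 = 180,652.2007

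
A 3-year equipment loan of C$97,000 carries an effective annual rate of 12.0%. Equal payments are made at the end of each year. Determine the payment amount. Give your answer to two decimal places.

Annuity-PV factor = 2.401831; PMT = 97000 / 2.401831 = 40,385.8511

C$40,385.85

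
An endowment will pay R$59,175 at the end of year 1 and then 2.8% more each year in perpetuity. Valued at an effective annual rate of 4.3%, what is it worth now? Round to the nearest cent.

R$3,945,000.00

PV = D₁/(r − g) = 59175/(0.043 − 0.028) = 3,945,000.0000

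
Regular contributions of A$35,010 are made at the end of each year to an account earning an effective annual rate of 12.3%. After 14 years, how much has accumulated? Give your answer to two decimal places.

A$1,159,486.87

FV = 35010 × [(1+0.123)^14 − 1] / 0.123 = 35010 × 33.118734 = 1,159,486.8655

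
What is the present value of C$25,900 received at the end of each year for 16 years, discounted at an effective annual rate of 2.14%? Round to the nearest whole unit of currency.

PV = 25900 × [1 − (1+0.0214)^(−16)] / 0.0214 = 25900 × 13.428333 = 347,793.8175

C$347,794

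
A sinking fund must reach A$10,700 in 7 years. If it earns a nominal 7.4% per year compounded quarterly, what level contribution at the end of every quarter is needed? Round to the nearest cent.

A$295.12

With 4 periods per year: i = 0.0185, n = 28.
PMT = 10700 / ( [(1+0.0185)^28 − 1] / 0.0185 ) = 10700 / 36.256229 = 295.1217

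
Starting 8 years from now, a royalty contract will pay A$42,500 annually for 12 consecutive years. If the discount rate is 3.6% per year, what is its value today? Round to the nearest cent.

Value one period before first payment (t=7): 42500 × [1 − (1+0.036)^(−12)] / 0.036 = 42500 × 9.606711 = 408,285.1999
Discount back 7 years: 408,285.1999 × (1+0.036)^(−7) = 408,285.1999 × 0.780696 = 318,746.4447

A$318,746.44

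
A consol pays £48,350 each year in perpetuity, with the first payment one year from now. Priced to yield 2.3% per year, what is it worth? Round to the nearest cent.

PV = PMT / i = 48350 / 0.023 = 2,102,173.9130

£2,102,173.91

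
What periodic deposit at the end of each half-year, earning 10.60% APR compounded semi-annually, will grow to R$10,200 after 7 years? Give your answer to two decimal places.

i = 0.106/2 = 0.053 per half-year; n = 7·2 = 14.
FV-annuity factor = 20.011634; PMT = 10200 / 20.011634 = 509.7035

R$509.70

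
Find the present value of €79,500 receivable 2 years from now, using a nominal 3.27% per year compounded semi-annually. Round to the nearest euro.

i = 0.0327/2 = 0.01635 per half-year; n = 2·2 = 4.
PV = FV·(1+i)^(−n) = 79,500 × 0.937188 = 74,506.4657

€74,506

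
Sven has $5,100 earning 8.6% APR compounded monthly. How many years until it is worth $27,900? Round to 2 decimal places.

Periodic rate i = 0.086/12 = 0.00716667.
n = ln(27900/5100) / ln(1+0.00716667) = ln(5.47059) / 0.007141 = 237.9723 months
= 237.9723/12 years

19.83 years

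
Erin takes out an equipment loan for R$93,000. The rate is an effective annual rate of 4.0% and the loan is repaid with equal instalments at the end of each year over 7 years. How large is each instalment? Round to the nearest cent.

R$15,494.69

Annuity-PV factor = 6.002055; PMT = 93000 / 6.002055 = 15,494.6939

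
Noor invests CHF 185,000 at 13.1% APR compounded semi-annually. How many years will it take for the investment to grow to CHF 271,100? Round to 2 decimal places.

3.01 years

Periodic rate i = 0.131/2 = 0.0655.
(1+i)^n = 271100/185000 = 1.46541, so n = ln 1.46541 / ln 1.0655 = 6.0231 half-years
= 6.0231/2 years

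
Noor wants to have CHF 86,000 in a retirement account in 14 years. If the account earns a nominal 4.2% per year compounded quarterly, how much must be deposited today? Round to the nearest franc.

CHF 47,914

i = 0.042/4 = 0.0105 per quarter; n = 14·4 = 56.
Discount factor = (1+0.0105)^(−56) = 0.557142; PV = 86,000 × 0.557142 = 47,914.2453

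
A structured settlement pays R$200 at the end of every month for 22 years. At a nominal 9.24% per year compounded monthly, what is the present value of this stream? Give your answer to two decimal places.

R$22,545.66

i = 0.0924/12 = 0.0077 per month; n = 22·12 = 264.
PV = PMT · [1 − (1+i)^(−n)] / i = 200 · 112.728307 = 22,545.6613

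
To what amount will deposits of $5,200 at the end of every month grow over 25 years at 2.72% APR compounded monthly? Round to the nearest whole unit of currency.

$2,230,707

i = 0.0272/12 = 0.00226667 per month; n = 25·12 = 300.
FV = PMT · [(1+i)^n − 1] / i = 5200 · 428.982092 = 2,230,706.8807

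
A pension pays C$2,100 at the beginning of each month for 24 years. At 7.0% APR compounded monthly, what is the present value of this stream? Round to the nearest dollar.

i = 0.07/12 = 0.00583333 per month; n = 24·12 = 288.
PV = 2100 × [1 − (1+0.00583333)^(−288)] / 0.00583333 × (1+i) = 2100 × 140.135132 = 294,283.7770
Payments are at the start of each period, so multiply by (1+i).

C$294,284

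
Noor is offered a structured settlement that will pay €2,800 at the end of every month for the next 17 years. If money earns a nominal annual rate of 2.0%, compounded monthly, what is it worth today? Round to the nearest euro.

i = 0.02/12 = 0.00166667 per month; n = 17·12 = 204.
Annuity factor a(204|0.00166667) = 172.816923; PV = 2800 × 172.816923 = 483,887.3832

€483,887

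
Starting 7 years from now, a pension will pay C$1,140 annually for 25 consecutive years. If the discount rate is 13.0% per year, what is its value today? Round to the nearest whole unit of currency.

C$4,014

PV at t=6 (ordinary 25-year annuity): 1140 × a(25|0.13) = 1140 × 7.329985 = 8,356.1829
Discount back 6 years: 8,356.1829 × (1+0.13)^(−6) = 8,356.1829 × 0.480319 = 4,013.6295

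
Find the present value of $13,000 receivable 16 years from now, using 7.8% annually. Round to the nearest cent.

$3,908.80

PV = FV·(1+i)^(−n) = 13,000 × 0.300677 = 3,908.7976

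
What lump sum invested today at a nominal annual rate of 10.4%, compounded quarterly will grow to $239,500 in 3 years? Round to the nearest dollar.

$176,010

With 4 periods per year: i = 0.026, n = 12.
PV = 239,500 / (1 + 0.026)^12 = 239,500 / 1.360719 = 176,009.9374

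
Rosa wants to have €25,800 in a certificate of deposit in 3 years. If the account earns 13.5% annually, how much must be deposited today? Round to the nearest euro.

PV = FV·(1+i)^(−n) = 25,800 × 0.683931 = 17,645.4249

€17,645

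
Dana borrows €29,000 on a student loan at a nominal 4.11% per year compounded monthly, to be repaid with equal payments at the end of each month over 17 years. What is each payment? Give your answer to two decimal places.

€197.79

i = 0.0411/12 = 0.003425 per month; n = 17·12 = 204.
Annuity-PV factor = 146.620370; PMT = 29000 / 146.620370 = 197.7897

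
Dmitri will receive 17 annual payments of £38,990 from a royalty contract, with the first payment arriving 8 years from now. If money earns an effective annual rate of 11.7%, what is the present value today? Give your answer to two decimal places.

£130,186.55

Value one period before first payment (t=7): 38990 × [1 − (1+0.117)^(−17)] / 0.117 = 38990 × 7.244111 = 282,447.8962
Discount back 7 years: 282,447.8962 × (1+0.117)^(−7) = 282,447.8962 × 0.460922 = 130,186.5543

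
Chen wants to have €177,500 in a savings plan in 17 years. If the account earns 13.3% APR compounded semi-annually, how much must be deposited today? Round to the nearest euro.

€19,885

i = 0.133/2 = 0.0665 per half-year; n = 17·2 = 34.
Discount factor = (1+0.0665)^(−34) = 0.112029; PV = 177,500 × 0.112029 = 19,885.1616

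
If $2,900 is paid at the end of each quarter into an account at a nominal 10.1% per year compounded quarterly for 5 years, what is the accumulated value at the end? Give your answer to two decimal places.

i = 0.101/4 = 0.02525 per quarter; n = 5·4 = 20.
Accumulation factor s(20|0.02525) = 25.609039; FV = 2900 × 25.609039 = 74,266.2136

$74,266.21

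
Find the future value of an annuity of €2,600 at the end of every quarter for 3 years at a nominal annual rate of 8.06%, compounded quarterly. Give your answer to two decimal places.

€34,900.86

i = 0.0806/4 = 0.02015 per quarter; n = 3·4 = 12.
FV = 2600 × [(1+0.02015)^12 − 1] / 0.02015 = 2600 × 13.423408 = 34,900.8619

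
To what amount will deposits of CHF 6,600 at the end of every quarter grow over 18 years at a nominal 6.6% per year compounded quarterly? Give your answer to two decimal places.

CHF 899,545.73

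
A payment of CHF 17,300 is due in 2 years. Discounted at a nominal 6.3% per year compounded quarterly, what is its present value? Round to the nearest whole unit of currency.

Periodic rate i = 0.063/4 = 0.01575; n = 2 × 4 = 8 periods.
PV = FV·(1+i)^(−n) = 17,300 × 0.882481 = 15,266.9209

CHF 15,267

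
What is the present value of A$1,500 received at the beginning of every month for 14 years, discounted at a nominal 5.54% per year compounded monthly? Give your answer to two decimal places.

With 12 periods per year: i = 0.00461667, n = 168.
PV = PMT · [1 − (1+i)^(−n)] / i × (1+i) = 1500 · 117.235507 = 175,853.2610
Payments are at the start of each period, so multiply by (1+i).

A$175,853.26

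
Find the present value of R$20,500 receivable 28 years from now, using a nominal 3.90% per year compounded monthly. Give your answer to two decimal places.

i = 0.039/12 = 0.00325 per month; n = 28·12 = 336.
PV = FV·(1+i)^(−n) = 20,500 × 0.336139 = 6,890.8576

R$6,890.86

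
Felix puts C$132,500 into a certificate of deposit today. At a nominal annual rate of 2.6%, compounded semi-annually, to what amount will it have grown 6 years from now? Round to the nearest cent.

i = 0.026/2 = 0.013 per half-year; n = 6·2 = 12.
FV = PV·(1+i)^n = 132,500 × 1.167652 = 154,713.8604

C$154,713.86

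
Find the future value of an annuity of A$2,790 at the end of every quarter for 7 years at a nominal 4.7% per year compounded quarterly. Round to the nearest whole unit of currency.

Periodic rate i = 0.047/4 = 0.01175; n = 7 × 4 = 28 periods.
FV = PMT · [(1+i)^n − 1] / i = 2790 · 32.928969 = 91,871.8233

A$91,872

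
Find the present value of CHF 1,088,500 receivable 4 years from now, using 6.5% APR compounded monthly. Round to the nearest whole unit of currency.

CHF 839,879

i = 0.065/12 = 0.00541667 per month; n = 4·12 = 48.
PV = FV·(1+i)^(−n) = 1,088,500 × 0.771593 = 839,878.7320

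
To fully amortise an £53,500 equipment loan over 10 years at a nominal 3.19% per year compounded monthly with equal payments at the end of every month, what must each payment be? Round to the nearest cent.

£521.31

i = 0.0319/12 = 0.00265833 per month; n = 10·12 = 120.
PMT = 53500 / ( [1 − (1+0.00265833)^(−120)] / 0.00265833 ) = 53500 / 102.626984 = 521.3054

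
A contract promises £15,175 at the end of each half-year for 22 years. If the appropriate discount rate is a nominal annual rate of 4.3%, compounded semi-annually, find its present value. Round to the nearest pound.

i = 0.043/2 = 0.0215 per half-year; n = 22·2 = 44.
PV = 15175 × [1 − (1+0.0215)^(−44)] / 0.0215 = 15175 × 28.269596 = 428,991.1152

£428,991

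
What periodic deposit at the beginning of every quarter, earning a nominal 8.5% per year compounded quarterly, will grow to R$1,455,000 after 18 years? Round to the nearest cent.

R$8,540.94

i = 0.085/4 = 0.02125 per quarter; n = 18·4 = 72.
FV-annuity factor × (1+i) = 170.356016; PMT = 1.455e+06 / 170.356016 = 8,540.9370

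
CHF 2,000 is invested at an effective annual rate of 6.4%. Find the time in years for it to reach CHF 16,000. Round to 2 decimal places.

33.52 years

(1+i)^n = 16000/2000 = 8.00000, so n = ln 8.00000 / ln 1.064 = 33.5202 years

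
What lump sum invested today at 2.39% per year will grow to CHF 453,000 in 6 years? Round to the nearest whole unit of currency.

CHF 393,145

PV = FV·(1+i)^(−n) = 453,000 × 0.867870 = 393,145.1696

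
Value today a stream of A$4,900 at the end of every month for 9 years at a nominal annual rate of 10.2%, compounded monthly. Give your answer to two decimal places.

A$345,381.37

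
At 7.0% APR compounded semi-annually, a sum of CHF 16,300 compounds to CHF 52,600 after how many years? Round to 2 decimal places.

17.03 years

Periodic rate i = 0.07/2 = 0.035.
n = ln(52600/16300) / ln(1+0.035) = ln(3.22699) / 0.034401 = 34.0553 half-years
= 34.0553/2 years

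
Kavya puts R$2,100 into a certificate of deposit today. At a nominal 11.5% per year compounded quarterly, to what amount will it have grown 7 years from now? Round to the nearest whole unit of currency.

R$4,644

Periodic rate i = 0.115/4 = 0.02875; n = 7 × 4 = 28 periods.
2,100 × (1+0.02875)^28 = 2,100 × 2.211443 = 4,644.0303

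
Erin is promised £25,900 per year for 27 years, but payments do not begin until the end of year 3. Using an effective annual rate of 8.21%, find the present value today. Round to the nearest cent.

£237,411.19

Value one period before first payment (t=2): 25900 × [1 − (1+0.0821)^(−27)] / 0.0821 = 25900 × 10.733373 = 277,994.3506
PV₀ = 277,994.3506 / (1+0.0821)^2 = 277,994.3506 / 1.170940 = 237,411.1852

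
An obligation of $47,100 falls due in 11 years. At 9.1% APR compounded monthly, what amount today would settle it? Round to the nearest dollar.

$17,375

i = 0.091/12 = 0.00758333 per month; n = 11·12 = 132.
PV = 47,100 / (1 + 0.00758333)^132 = 47,100 / 2.710745 = 17,375.2952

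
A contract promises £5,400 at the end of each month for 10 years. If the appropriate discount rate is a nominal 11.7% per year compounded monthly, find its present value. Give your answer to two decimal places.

i = 0.117/12 = 0.00975 per month; n = 10·12 = 120.
PV = PMT · [1 − (1+i)^(−n)] / i = 5400 · 70.550691 = 380,973.7293

£380,973.73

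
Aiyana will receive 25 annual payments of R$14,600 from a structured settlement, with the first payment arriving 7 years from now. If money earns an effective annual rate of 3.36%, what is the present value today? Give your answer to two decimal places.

Value one period before first payment (t=6): 14600 × [1 − (1+0.0336)^(−25)] / 0.0336 = 14600 × 16.734791 = 244,327.9483
PV₀ = 244,327.9483 / (1+0.0336)^6 = 244,327.9483 / 1.219312 = 200,381.7404

R$200,381.74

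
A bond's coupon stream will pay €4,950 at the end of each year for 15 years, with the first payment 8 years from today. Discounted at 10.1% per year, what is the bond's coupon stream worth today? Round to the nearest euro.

€19,089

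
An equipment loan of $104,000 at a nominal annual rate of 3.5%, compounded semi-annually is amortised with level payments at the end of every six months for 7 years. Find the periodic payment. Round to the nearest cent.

$8,440.18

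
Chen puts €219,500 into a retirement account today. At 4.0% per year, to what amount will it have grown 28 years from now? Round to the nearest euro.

€658,215

219,500 × (1+0.04)^28 = 219,500 × 2.998703 = 658,215.3786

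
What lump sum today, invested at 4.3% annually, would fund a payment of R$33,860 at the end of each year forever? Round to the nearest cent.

R$787,441.86

PV = PMT / i = 33860 / 0.043 = 787,441.8605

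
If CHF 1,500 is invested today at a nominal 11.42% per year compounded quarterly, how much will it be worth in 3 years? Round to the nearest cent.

i = 0.1142/4 = 0.02855 per quarter; n = 3·4 = 12.
1,500 × (1+0.02855)^12 = 1,500 × 1.401861 = 2,102.7913

CHF 2,102.79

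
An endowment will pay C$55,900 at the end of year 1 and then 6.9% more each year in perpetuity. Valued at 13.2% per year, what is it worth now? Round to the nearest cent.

C$887,301.59

PV = D₁/(r − g) = 55900/(0.132 − 0.069) = 887,301.5873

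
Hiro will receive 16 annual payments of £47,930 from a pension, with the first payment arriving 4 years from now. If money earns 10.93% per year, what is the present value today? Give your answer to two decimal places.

£260,145.77

PV at t=3 (ordinary 16-year annuity): 47930 × a(16|0.1093) = 47930 × 7.408945 = 355,110.7335
Discount back 3 years: 355,110.7335 × (1+0.1093)^(−3) = 355,110.7335 × 0.732576 = 260,145.7651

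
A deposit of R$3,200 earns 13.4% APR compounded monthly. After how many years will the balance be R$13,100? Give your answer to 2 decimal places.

Periodic rate i = 0.134/12 = 0.0111667.
(1+i)^n = 13100/3200 = 4.09375, so n = ln 4.09375 / ln 1.01117 = 126.9239 months
= 126.9239/12 years

10.58 years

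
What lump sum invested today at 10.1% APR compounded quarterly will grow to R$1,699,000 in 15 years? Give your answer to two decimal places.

With 4 periods per year: i = 0.02525, n = 60.
PV = 1,699,000 / (1 + 0.02525)^60 = 1,699,000 / 4.464642 = 380,545.5969

R$380,545.60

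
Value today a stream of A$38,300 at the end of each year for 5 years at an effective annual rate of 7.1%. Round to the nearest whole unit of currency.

A$156,618

Annuity factor a(5|0.071) = 4.089242; PV = 38300 × 4.089242 = 156,617.9841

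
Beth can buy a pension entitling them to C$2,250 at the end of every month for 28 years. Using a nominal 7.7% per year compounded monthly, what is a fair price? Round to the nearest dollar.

C$309,768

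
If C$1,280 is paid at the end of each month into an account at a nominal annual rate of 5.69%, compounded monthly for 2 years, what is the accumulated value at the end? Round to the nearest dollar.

C$32,455

i = 0.0569/12 = 0.00474167 per month; n = 2·12 = 24.
FV = PMT · [(1+i)^n − 1] / i = 1280 · 25.355361 = 32,454.8621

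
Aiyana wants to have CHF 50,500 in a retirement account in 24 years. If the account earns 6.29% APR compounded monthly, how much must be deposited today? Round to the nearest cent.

CHF 11,204.51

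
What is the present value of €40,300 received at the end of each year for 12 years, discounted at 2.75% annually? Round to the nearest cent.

€407,199.41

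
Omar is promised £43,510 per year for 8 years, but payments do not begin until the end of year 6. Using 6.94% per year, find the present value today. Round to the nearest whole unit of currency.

PV at t=5 (ordinary 8-year annuity): 43510 × a(8|0.0694) = 43510 × 5.985208 = 260,416.3861
Discount back 5 years: 260,416.3861 × (1+0.0694)^(−5) = 260,416.3861 × 0.714989 = 186,194.7404

£186,195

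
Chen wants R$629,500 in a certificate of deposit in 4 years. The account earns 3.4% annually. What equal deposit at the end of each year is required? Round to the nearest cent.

R$149,572.43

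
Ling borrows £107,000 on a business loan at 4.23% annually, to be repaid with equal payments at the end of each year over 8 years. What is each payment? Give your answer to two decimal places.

£16,043.76

Annuity-PV factor = 6.669260; PMT = 107000 / 6.669260 = 16,043.7600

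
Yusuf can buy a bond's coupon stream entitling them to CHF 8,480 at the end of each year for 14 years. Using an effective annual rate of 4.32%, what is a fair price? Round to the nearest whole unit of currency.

PV = PMT · [1 − (1+i)^(−n)] / i = 8480 · 10.343426 = 87,712.2533

CHF 87,712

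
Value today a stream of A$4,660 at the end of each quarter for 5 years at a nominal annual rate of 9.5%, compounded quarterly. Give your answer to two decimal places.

A$73,510.68

i = 0.095/4 = 0.02375 per quarter; n = 5·4 = 20.
Annuity factor a(20|0.02375) = 15.774825; PV = 4660 × 15.774825 = 73,510.6832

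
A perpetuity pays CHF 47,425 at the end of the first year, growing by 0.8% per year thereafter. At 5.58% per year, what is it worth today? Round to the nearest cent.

PV = PMT / (i − g) = 47425 / (0.0558 − 0.008) = 47425 / 0.047800 = 992,154.8117

CHF 992,154.81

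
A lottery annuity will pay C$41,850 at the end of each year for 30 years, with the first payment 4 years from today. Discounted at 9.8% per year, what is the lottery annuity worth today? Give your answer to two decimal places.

C$303,073.47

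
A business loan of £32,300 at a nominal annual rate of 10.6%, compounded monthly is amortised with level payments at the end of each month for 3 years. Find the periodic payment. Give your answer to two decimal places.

£1,051.35

With 12 periods per year: i = 0.00883333, n = 36.
PMT = 32300 / ( [1 − (1+0.00883333)^(−36)] / 0.00883333 ) = 32300 / 30.722328 = 1,051.3526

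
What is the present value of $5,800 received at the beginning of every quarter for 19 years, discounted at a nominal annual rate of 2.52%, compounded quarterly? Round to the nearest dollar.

Periodic rate i = 0.0252/4 = 0.0063; n = 19 × 4 = 76 periods.
PV = 5800 × [1 − (1+0.0063)^(−76)] / 0.0063 × (1+i) = 5800 × 60.624375 = 351,621.3770
(annuity-due: payments at period start, so ×(1+i).)

$351,621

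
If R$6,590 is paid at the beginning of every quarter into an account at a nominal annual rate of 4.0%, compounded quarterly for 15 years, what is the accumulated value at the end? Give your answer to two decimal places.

i = 0.04/4 = 0.01 per quarter; n = 15·4 = 60.
FV = PMT · [(1+i)^n − 1] / i × (1+i) = 6590 · 82.486367 = 543,585.1556
Payments are at the start of each period, so multiply by (1+i).

R$543,585.16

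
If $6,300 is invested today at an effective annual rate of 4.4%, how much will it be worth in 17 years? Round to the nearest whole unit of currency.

6,300 × (1+0.044)^17 = 6,300 × 2.079258 = 13,099.3283

$13,099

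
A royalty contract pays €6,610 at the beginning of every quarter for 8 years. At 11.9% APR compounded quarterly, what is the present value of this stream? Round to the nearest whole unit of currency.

€139,252

Periodic rate i = 0.119/4 = 0.02975; n = 8 × 4 = 32 periods.
PV = PMT · [1 − (1+i)^(−n)] / i × (1+i) = 6610 · 21.066942 = 139,252.4865
(Beginning-of-period payments → annuity-due factor ×(1+i).)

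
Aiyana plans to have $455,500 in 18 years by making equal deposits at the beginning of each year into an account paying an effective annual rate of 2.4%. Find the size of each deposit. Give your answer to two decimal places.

$20,048.58

FV-annuity factor × (1+i) = 22.719810; PMT = 455500 / 22.719810 = 20,048.5834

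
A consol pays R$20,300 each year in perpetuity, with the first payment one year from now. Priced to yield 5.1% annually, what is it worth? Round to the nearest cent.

R$398,039.22

PV = C/r = 20300/0.051 = 398,039.2157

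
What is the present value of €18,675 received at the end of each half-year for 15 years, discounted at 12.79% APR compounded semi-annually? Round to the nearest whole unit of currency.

€246,549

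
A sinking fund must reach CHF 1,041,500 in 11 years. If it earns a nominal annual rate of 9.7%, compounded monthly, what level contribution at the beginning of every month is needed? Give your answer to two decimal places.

CHF 4,408.86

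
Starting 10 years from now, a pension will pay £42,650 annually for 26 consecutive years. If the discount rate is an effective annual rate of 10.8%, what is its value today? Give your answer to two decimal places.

£146,000.79

Value one period before first payment (t=9): 42650 × [1 − (1+0.108)^(−26)] / 0.108 = 42650 × 8.615768 = 367,462.5164
PV₀ = 367,462.5164 / (1+0.108)^9 = 367,462.5164 / 2.516853 = 146,000.7885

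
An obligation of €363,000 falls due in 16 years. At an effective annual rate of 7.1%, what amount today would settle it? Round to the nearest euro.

€121,137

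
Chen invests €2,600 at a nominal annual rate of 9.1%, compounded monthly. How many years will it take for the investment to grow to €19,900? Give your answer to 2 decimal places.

Periodic rate i = 0.091/12 = 0.00758333.
(1+i)^n = 19900/2600 = 7.65385, so n = ln 7.65385 / ln 1.00758 = 269.3954 months
= 269.3954/12 years

22.45 years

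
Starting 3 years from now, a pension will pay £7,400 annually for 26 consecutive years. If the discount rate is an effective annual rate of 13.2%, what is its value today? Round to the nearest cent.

£42,007.04

PV at t=2 (ordinary 26-year annuity): 7400 × a(26|0.132) = 7400 × 7.274166 = 53,828.8296
PV₀ = 53,828.8296 / (1+0.132)^2 = 53,828.8296 / 1.281424 = 42,007.0403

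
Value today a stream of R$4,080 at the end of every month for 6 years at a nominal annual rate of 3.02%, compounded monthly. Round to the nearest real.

R$268,375

Periodic rate i = 0.0302/12 = 0.00251667; n = 6 × 12 = 72 periods.
PV = PMT · [1 − (1+i)^(−n)] / i = 4080 · 65.778114 = 268,374.7054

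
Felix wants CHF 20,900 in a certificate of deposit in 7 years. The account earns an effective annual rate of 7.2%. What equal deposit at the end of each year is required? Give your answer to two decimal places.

PMT = 20900 / ( [(1+0.072)^7 − 1] / 0.072 ) = 20900 / 8.707082 = 2,400.3450

CHF 2,400.34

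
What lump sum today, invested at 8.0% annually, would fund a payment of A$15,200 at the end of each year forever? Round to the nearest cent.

A$190,000.00

PV = C/r = 15200/0.08 = 190,000.0000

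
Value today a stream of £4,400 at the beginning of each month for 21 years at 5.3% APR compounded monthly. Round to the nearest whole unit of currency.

With 12 periods per year: i = 0.00441667, n = 252.
PV = PMT · [1 − (1+i)^(−n)] / i × (1+i) = 4400 · 152.509572 = 671,042.1163
(annuity-due: payments at period start, so ×(1+i).)

£671,042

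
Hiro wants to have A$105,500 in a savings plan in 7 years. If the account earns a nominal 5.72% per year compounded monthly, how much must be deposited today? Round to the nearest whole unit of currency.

A$70,758

i = 0.0572/12 = 0.00476667 per month; n = 7·12 = 84.
PV = 105,500 / (1 + 0.00476667)^84 = 105,500 / 1.491003 = 70,757.7604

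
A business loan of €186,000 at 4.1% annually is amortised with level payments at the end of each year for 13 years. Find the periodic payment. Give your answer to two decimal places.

€18,742.50

Annuity-PV factor = 9.923971; PMT = 186000 / 9.923971 = 18,742.4977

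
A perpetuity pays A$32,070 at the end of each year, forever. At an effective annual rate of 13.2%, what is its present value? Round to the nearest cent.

A$242,954.55

PV = C/r = 32070/0.132 = 242,954.5455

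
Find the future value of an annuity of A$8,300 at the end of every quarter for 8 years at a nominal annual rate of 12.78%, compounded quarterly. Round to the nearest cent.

A$450,915.63

Periodic rate i = 0.1278/4 = 0.03195; n = 8 × 4 = 32 periods.
FV = PMT · [(1+i)^n − 1] / i = 8300 · 54.327185 = 450,915.6340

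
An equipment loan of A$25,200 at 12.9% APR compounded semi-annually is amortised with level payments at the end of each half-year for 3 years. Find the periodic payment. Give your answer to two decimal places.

i = 0.129/2 = 0.0645 per half-year; n = 3·2 = 6.
Annuity-PV factor = 4.848561; PMT = 25200 / 4.848561 = 5,197.4183

A$5,197.42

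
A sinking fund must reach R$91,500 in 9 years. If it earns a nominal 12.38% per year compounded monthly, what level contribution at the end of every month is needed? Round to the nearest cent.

Periodic rate i = 0.1238/12 = 0.0103167; n = 9 × 12 = 108 periods.
FV-annuity factor = 196.748187; PMT = 91500 / 196.748187 = 465.0615

R$465.06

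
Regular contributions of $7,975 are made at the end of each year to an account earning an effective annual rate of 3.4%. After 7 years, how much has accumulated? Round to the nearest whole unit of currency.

FV = 7975 × [(1+0.034)^7 − 1] / 0.034 = 7975 × 7.755864 = 61,853.0156

$61,853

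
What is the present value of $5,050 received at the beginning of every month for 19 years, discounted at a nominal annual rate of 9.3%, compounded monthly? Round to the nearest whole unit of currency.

$543,709

With 12 periods per year: i = 0.00775, n = 228.
PV = PMT · [1 − (1+i)^(−n)] / i × (1+i) = 5050 · 107.665082 = 543,708.6662
(Beginning-of-period payments → annuity-due factor ×(1+i).)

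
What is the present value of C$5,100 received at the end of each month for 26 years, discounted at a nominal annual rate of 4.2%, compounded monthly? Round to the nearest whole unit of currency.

C$967,273

i = 0.042/12 = 0.0035 per month; n = 26·12 = 312.
PV = PMT · [1 − (1+i)^(−n)] / i = 5100 · 189.661407 = 967,273.1740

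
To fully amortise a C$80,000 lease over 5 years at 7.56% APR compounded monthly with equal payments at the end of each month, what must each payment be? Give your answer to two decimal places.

C$1,605.32

i = 0.0756/12 = 0.0063 per month; n = 5·12 = 60.
PMT = 80000 / ( [1 − (1+0.0063)^(−60)] / 0.0063 ) = 80000 / 49.834369 = 1,605.3178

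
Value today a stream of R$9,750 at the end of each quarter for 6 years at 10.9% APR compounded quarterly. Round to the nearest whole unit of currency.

R$170,121

i = 0.109/4 = 0.02725 per quarter; n = 6·4 = 24.
PV = 9750 × [1 − (1+0.02725)^(−24)] / 0.02725 = 9750 × 17.448349 = 170,121.3994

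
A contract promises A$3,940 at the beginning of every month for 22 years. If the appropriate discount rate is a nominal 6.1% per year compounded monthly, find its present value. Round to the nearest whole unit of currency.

Periodic rate i = 0.061/12 = 0.00508333; n = 22 × 12 = 264 periods.
PV = PMT · [1 − (1+i)^(−n)] / i × (1+i) = 3940 · 145.876341 = 574,752.7847
(annuity-due: payments at period start, so ×(1+i).)

A$574,753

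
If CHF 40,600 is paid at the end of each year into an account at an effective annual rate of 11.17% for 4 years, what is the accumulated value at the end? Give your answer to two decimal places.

CHF 191,692.95

FV = 40600 × [(1+0.1117)^4 − 1] / 0.1117 = 40600 × 4.721501 = 191,692.9499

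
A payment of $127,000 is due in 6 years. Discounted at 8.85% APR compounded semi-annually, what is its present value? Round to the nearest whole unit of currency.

With 2 periods per year: i = 0.04425, n = 12.
PV = 127,000 / (1 + 0.04425)^12 = 127,000 / 1.681333 = 75,535.2922

$75,535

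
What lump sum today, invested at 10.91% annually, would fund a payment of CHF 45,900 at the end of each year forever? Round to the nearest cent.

PV = PMT / i = 45900 / 0.1091 = 420,714.9404

CHF 420,714.94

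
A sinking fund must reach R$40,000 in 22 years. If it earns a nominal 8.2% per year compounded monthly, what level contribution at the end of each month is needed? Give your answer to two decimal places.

R$54.27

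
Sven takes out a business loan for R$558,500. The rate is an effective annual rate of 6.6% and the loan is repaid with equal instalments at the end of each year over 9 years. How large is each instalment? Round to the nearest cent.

PMT = 558500 / ( [1 − (1+0.066)^(−9)] / 0.066 ) = 558500 / 6.627559 = 84,269.3404

R$84,269.34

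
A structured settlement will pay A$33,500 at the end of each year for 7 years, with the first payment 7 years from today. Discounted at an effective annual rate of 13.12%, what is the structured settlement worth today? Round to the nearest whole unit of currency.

A$70,448

Value one period before first payment (t=6): 33500 × [1 − (1+0.1312)^(−7)] / 0.1312 = 33500 × 4.406141 = 147,605.7288
Discount back 6 years: 147,605.7288 × (1+0.1312)^(−6) = 147,605.7288 × 0.477269 = 70,447.7026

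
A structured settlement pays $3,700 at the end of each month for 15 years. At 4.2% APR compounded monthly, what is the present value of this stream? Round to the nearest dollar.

With 12 periods per year: i = 0.0035, n = 180.
PV = 3700 × [1 − (1+0.0035)^(−180)] / 0.0035 = 3700 × 133.377732 = 493,497.6071

$493,498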